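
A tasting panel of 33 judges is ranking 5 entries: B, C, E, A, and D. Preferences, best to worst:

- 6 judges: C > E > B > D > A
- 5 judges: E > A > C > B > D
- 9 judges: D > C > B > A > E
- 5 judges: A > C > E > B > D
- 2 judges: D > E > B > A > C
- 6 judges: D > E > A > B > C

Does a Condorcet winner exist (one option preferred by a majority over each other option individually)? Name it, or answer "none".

D

D vs B: 17–16 for D.
D vs C: 17–16 for D.
D vs E: 17–16 for D.
D vs A: 23–10 for D.
D beats every other option head-to-head.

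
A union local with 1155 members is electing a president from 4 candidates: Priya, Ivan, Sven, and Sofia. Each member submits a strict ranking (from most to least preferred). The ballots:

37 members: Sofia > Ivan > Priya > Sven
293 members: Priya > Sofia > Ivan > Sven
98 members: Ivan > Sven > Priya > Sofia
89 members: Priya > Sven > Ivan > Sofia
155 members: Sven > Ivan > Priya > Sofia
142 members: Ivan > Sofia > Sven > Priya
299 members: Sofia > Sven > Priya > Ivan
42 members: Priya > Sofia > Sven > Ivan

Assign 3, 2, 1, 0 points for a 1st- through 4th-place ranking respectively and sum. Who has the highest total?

Sofia

Priya: 37·1 + 293·3 + 98·1 + 89·3 + 155·1 + 142·0 + 299·1 + 42·3 = 1861
Ivan: 37·2 + 293·1 + 98·3 + 89·1 + 155·2 + 142·3 + 299·0 + 42·0 = 1486
Sven: 37·0 + 293·0 + 98·2 + 89·2 + 155·3 + 142·1 + 299·2 + 42·1 = 1621
Sofia: 37·3 + 293·2 + 98·0 + 89·0 + 155·0 + 142·2 + 299·3 + 42·2 = 1962
Sofia has the highest Borda score (1962).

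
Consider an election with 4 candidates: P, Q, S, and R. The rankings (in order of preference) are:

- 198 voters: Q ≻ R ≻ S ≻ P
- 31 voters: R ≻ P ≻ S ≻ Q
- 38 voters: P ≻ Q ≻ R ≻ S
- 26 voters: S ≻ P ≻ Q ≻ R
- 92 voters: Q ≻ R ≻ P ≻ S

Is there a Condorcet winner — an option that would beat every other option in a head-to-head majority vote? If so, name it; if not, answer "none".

Q

Q vs P: 290–95 for Q.
Q vs S: 328–57 for Q.
Q vs R: 354–31 for Q.
Q beats every other option head-to-head.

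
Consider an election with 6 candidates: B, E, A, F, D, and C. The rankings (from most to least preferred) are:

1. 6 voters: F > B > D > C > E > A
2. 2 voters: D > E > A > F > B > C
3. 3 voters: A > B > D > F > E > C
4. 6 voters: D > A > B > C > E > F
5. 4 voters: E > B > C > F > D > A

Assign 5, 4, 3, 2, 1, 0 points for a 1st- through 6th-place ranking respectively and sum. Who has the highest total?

B

B: 6·4 + 2·1 + 3·4 + 6·3 + 4·4 = 72
E: 6·1 + 2·4 + 3·1 + 6·1 + 4·5 = 43
A: 6·0 + 2·3 + 3·5 + 6·4 + 4·0 = 45
F: 6·5 + 2·2 + 3·2 + 6·0 + 4·2 = 48
D: 6·3 + 2·5 + 3·3 + 6·5 + 4·1 = 71
C: 6·2 + 2·0 + 3·0 + 6·2 + 4·3 = 36
B has the highest Borda score (72).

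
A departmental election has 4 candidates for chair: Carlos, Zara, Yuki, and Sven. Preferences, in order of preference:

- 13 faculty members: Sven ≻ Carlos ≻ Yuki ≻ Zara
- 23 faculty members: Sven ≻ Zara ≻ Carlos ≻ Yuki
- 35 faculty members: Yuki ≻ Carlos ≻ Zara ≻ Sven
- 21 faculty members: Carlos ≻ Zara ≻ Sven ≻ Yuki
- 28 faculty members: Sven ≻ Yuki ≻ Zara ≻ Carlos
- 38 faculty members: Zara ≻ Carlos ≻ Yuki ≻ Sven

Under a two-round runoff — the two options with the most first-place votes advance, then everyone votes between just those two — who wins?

Zara

Round 1 first-place votes: Carlos 21, Zara 38, Yuki 35, Sven 64.
Sven and Zara advance.
Runoff: Sven is preferred to Zara by 64 voters; Zara by 94.
Zara wins the runoff.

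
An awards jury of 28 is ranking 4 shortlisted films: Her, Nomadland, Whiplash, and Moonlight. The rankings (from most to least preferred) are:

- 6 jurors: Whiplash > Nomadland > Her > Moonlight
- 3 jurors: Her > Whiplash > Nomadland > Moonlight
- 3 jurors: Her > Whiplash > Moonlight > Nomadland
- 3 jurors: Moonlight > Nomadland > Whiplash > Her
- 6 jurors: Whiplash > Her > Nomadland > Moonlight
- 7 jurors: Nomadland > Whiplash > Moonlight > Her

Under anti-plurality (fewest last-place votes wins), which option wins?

Last-place votes: Her 10, Nomadland 3, Whiplash 0, Moonlight 15.
Whiplash is ranked last by the fewest voters, so Whiplash wins.

Whiplash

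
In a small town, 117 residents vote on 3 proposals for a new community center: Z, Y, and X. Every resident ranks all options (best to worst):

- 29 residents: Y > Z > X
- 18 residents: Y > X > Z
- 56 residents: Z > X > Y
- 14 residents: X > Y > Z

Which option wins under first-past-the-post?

Z

First-place votes: Z 56, Y 47, X 14.
Z has the most first-place votes.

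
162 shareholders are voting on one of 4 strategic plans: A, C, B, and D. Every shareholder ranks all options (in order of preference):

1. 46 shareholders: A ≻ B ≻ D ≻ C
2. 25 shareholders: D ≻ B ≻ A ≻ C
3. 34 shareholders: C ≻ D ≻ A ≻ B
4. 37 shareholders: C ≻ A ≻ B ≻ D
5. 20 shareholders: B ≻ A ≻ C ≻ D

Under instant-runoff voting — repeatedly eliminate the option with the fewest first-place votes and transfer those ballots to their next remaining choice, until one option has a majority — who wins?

A

Round 1: A 46, C 71, B 20, D 25. Eliminate B.
Round 2: A 66, C 71, D 25. Eliminate D.
Round 3: A 91, C 71. A has a majority.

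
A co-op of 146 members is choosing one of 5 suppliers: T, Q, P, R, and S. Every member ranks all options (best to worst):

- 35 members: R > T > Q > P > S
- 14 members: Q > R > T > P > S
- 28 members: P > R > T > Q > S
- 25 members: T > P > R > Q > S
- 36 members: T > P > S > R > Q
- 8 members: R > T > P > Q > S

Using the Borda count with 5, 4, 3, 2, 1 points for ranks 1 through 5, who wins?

T

T: 35·4 + 14·3 + 28·3 + 25·5 + 36·5 + 8·4 = 603
Q: 35·3 + 14·5 + 28·2 + 25·2 + 36·1 + 8·2 = 333
P: 35·2 + 14·2 + 28·5 + 25·4 + 36·4 + 8·3 = 506
R: 35·5 + 14·4 + 28·4 + 25·3 + 36·2 + 8·5 = 530
S: 35·1 + 14·1 + 28·1 + 25·1 + 36·3 + 8·1 = 218
T has the highest Borda score (603).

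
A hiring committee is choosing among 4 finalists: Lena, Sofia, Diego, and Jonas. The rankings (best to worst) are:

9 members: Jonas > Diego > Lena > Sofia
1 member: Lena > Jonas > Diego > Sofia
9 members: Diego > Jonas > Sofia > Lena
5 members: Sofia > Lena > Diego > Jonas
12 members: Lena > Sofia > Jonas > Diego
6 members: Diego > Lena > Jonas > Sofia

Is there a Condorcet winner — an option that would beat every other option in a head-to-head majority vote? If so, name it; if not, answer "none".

Checking pairwise contests:
Diego beats Lena 24–18.
Lena beats Sofia 28–14.
Jonas beats Diego 22–20.
Lena beats Jonas 24–18.
Every option loses at least one head-to-head, so there is no Condorcet winner.

none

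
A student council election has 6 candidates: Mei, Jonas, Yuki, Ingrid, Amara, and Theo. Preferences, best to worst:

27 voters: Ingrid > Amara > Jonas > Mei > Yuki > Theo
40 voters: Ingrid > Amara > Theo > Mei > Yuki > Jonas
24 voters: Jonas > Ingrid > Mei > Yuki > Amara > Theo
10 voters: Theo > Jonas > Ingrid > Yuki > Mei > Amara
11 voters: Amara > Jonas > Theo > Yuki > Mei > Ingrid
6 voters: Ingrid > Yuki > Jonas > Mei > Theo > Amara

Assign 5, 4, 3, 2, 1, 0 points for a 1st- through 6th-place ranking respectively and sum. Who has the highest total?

Ingrid

Mei: 27·2 + 40·2 + 24·3 + 10·1 + 11·1 + 6·2 = 239
Jonas: 27·3 + 40·0 + 24·5 + 10·4 + 11·4 + 6·3 = 303
Yuki: 27·1 + 40·1 + 24·2 + 10·2 + 11·2 + 6·4 = 181
Ingrid: 27·5 + 40·5 + 24·4 + 10·3 + 11·0 + 6·5 = 491
Amara: 27·4 + 40·4 + 24·1 + 10·0 + 11·5 + 6·0 = 347
Theo: 27·0 + 40·3 + 24·0 + 10·5 + 11·3 + 6·1 = 209
Ingrid has the highest Borda score (491).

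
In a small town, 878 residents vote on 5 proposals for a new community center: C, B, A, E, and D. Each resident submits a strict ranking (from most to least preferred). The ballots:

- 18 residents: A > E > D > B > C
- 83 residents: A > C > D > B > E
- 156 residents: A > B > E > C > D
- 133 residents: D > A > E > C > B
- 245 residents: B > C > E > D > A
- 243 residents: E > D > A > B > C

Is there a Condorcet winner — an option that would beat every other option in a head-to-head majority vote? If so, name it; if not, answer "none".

none

Checking pairwise contests:
B beats C 662–216.
A beats B 633–245.
E beats A 488–390.
B beats E 484–394.
C beats D 484–394.
Every option loses at least one head-to-head, so there is no Condorcet winner.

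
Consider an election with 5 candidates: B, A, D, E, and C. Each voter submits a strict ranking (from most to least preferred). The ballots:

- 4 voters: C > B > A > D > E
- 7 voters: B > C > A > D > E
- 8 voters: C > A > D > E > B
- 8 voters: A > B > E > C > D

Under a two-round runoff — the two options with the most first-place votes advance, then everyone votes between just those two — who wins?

Round 1 first-place votes: B 7, A 8, D 0, E 0, C 12.
C and A advance.
Runoff: C is preferred to A by 19 voters; A by 8.
C wins the runoff.

C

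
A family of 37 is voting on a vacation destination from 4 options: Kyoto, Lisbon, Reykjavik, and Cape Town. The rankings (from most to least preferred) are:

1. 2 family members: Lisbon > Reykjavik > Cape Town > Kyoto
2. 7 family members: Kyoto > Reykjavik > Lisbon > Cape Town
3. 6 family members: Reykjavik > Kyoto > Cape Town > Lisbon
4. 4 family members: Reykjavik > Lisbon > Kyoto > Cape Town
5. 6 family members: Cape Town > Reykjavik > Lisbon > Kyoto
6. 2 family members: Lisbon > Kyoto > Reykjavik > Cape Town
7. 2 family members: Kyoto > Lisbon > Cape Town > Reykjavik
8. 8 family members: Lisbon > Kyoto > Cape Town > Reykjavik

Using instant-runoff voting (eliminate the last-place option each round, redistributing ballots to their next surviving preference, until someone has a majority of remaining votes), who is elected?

Reykjavik

Round 1: Kyoto 9, Lisbon 12, Reykjavik 10, Cape Town 6. Eliminate Cape Town.
Round 2: Kyoto 9, Lisbon 12, Reykjavik 16. Eliminate Kyoto.
Round 3: Lisbon 14, Reykjavik 23. Reykjavik has a majority.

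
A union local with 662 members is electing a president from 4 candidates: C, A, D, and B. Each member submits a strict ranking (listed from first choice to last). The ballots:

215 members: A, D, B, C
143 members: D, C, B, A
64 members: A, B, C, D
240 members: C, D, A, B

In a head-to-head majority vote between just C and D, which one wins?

Voters preferring C to D: 304; preferring D to C: 358.
D wins the head-to-head.

D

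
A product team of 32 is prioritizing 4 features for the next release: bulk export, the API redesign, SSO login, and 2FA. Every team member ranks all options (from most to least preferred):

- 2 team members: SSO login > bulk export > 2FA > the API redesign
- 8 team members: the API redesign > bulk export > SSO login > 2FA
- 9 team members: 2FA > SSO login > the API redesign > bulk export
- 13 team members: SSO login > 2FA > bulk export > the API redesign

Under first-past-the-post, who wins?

First-place votes: bulk export 0, the API redesign 8, SSO login 15, 2FA 9.
SSO login has the most first-place votes.

SSO login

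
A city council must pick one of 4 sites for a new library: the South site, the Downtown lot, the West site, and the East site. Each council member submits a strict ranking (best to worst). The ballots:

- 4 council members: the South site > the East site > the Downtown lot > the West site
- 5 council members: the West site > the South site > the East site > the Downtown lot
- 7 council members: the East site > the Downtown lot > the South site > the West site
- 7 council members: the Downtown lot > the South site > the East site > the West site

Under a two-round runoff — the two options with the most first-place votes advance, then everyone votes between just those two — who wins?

Round 1 first-place votes: the South site 4, the Downtown lot 7, the West site 5, the East site 7.
the Downtown lot and the East site advance.
Runoff: the Downtown lot is preferred to the East site by 7 voters; the East site by 16.
the East site wins the runoff.

the East site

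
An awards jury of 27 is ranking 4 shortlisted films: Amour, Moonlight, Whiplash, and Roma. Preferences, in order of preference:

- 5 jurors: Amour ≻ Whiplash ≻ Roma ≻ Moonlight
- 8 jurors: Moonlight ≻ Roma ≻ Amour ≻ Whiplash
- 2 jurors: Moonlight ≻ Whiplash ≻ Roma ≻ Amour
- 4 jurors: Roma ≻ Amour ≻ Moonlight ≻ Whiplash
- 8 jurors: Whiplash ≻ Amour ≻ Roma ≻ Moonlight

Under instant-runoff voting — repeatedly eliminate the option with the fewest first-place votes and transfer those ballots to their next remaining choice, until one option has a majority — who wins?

Amour

Round 1: Amour 5, Moonlight 10, Whiplash 8, Roma 4. Eliminate Roma.
Round 2: Amour 9, Moonlight 10, Whiplash 8. Eliminate Whiplash.
Round 3: Amour 17, Moonlight 10. Amour has a majority.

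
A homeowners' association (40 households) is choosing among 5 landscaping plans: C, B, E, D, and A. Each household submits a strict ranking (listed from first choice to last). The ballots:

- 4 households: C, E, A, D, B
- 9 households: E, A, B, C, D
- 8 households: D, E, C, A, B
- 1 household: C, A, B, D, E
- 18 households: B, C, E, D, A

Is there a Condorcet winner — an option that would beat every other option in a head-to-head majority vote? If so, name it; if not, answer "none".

Checking pairwise contests:
B beats C 27–13.
E beats B 21–19.
C beats E 23–17.
C beats D 32–8.
C beats A 31–9.
Every option loses at least one head-to-head, so there is no Condorcet winner.

none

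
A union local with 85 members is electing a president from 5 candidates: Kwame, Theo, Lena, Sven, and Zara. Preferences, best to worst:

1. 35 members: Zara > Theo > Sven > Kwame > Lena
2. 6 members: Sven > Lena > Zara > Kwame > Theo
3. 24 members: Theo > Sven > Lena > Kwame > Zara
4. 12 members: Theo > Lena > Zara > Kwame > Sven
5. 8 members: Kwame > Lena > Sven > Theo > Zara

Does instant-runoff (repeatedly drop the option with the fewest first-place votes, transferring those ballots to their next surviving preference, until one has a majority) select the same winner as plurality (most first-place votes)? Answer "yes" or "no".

Instant-runoff — R1 Kwame 8, Theo 36, Lena 0, Sven 6, Zara 35 (Lena out); R2 Kwame 8, Theo 36, Sven 6, Zara 35 (Sven out); R3 Kwame 8, Theo 36, Zara 41 (Kwame out); R4 Theo 44, Zara 41 (Theo winner). Winner: Theo.
Plurality — first-place votes: Kwame 8, Theo 36, Lena 0, Sven 6, Zara 35. Winner: Theo.
The two methods agree.

yes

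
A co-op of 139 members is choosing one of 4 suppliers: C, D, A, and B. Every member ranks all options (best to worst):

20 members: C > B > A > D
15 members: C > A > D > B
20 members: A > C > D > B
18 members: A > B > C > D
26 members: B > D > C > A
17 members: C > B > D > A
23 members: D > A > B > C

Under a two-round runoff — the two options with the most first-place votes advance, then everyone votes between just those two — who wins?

C

Round 1 first-place votes: C 52, D 23, A 38, B 26.
C and A advance.
Runoff: C is preferred to A by 78 voters; A by 61.
C wins the runoff.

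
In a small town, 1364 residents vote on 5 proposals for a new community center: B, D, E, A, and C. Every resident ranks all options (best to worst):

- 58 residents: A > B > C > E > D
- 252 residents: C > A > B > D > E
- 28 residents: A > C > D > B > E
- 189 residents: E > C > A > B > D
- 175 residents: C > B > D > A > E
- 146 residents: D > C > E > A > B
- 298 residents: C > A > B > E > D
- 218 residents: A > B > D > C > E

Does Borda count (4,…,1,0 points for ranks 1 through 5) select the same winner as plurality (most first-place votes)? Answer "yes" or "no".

yes

Borda — scores: B 2670, D 1678, E 1404, A 3565, C 4323. Winner: C.
Plurality — first-place votes: B 0, D 146, E 189, A 304, C 725. Winner: C.
The two methods agree.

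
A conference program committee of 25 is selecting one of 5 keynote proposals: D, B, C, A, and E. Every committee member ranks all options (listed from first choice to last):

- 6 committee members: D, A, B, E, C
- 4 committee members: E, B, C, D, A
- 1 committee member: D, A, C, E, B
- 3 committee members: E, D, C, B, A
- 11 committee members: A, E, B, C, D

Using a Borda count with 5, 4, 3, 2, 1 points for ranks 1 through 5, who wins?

D: 6·5 + 4·2 + 1·5 + 3·4 + 11·1 = 66
B: 6·3 + 4·4 + 1·1 + 3·2 + 11·3 = 74
C: 6·1 + 4·3 + 1·3 + 3·3 + 11·2 = 52
A: 6·4 + 4·1 + 1·4 + 3·1 + 11·5 = 90
E: 6·2 + 4·5 + 1·2 + 3·5 + 11·4 = 93
E has the highest Borda score (93).

E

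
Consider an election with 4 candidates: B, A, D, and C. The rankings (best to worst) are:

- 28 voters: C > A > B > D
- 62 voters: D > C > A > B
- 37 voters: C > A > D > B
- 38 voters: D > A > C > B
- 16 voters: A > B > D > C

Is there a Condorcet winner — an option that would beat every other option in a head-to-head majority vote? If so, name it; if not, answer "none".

D

D vs B: 137–44 for D.
D vs A: 100–81 for D.
D vs C: 116–65 for D.
D beats every other option head-to-head.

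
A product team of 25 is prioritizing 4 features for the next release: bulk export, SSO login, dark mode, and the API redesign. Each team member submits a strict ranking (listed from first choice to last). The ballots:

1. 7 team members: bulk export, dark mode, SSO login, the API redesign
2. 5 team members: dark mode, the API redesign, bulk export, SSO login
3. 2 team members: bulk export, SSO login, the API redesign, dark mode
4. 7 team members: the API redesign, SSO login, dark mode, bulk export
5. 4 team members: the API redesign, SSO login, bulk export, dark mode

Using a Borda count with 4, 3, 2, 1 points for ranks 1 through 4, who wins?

the API redesign

bulk export: 7·4 + 5·2 + 2·4 + 7·1 + 4·2 = 61
SSO login: 7·2 + 5·1 + 2·3 + 7·3 + 4·3 = 58
dark mode: 7·3 + 5·4 + 2·1 + 7·2 + 4·1 = 61
the API redesign: 7·1 + 5·3 + 2·2 + 7·4 + 4·4 = 70
the API redesign has the highest Borda score (70).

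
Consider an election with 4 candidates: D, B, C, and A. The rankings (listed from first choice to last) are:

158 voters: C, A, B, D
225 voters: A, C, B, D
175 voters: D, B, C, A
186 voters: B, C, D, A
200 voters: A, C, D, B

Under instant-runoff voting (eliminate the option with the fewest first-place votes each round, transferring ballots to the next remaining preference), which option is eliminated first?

C

Round 1: D 175, B 186, C 158, A 425. Eliminate C.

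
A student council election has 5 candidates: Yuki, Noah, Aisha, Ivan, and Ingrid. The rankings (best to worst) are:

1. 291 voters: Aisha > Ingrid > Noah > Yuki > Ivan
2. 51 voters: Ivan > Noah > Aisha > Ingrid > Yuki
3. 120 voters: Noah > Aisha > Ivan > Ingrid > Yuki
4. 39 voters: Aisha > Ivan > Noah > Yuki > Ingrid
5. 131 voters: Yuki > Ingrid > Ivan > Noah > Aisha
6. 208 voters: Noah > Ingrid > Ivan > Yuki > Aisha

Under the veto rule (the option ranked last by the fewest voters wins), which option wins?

Last-place votes: Yuki 171, Noah 0, Aisha 339, Ivan 291, Ingrid 39.
Noah is ranked last by the fewest voters, so Noah wins.

Noah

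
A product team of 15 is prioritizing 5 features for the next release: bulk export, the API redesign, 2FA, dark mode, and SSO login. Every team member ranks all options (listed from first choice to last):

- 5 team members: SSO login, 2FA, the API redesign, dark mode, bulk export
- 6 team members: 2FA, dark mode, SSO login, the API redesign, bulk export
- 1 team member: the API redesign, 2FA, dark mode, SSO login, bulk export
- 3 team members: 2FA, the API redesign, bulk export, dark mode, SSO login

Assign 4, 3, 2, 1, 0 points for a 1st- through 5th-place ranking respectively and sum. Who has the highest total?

bulk export: 5·0 + 6·0 + 1·0 + 3·2 = 6
the API redesign: 5·2 + 6·1 + 1·4 + 3·3 = 29
2FA: 5·3 + 6·4 + 1·3 + 3·4 = 54
dark mode: 5·1 + 6·3 + 1·2 + 3·1 = 28
SSO login: 5·4 + 6·2 + 1·1 + 3·0 = 33
2FA has the highest Borda score (54).

2FA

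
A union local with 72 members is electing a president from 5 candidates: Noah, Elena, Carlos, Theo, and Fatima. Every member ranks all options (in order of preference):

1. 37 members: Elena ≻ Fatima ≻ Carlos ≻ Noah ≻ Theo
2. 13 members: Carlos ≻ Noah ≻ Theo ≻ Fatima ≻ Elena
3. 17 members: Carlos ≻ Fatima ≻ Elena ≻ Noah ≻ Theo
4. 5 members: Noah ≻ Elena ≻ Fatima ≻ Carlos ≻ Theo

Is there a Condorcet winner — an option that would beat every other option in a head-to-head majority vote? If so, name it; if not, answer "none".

Elena

Elena vs Noah: 54–18 for Elena.
Elena vs Carlos: 42–30 for Elena.
Elena vs Theo: 59–13 for Elena.
Elena vs Fatima: 42–30 for Elena.
Elena beats every other option head-to-head.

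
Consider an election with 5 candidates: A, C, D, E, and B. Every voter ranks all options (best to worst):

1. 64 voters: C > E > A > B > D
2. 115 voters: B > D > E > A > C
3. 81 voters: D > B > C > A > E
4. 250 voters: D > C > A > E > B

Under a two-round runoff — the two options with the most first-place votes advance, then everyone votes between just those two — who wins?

D

Round 1 first-place votes: A 0, C 64, D 331, E 0, B 115.
D and B advance.
Runoff: D is preferred to B by 331 voters; B by 179.
D wins the runoff.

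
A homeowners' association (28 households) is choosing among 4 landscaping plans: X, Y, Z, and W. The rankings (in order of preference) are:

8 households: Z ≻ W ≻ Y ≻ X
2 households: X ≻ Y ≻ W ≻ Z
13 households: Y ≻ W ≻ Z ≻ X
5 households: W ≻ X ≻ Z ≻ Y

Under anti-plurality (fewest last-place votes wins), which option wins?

Last-place votes: X 21, Y 5, Z 2, W 0.
W is ranked last by the fewest voters, so W wins.

W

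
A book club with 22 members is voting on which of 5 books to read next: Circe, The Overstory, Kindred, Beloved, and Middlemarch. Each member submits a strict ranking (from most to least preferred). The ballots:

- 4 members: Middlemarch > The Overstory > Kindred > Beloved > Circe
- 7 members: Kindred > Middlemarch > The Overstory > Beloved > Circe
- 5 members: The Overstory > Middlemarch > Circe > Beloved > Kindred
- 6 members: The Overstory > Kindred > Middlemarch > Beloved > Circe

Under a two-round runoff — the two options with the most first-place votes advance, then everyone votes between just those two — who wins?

The Overstory

Round 1 first-place votes: Circe 0, The Overstory 11, Kindred 7, Beloved 0, Middlemarch 4.
The Overstory and Kindred advance.
Runoff: The Overstory is preferred to Kindred by 15 voters; Kindred by 7.
The Overstory wins the runoff.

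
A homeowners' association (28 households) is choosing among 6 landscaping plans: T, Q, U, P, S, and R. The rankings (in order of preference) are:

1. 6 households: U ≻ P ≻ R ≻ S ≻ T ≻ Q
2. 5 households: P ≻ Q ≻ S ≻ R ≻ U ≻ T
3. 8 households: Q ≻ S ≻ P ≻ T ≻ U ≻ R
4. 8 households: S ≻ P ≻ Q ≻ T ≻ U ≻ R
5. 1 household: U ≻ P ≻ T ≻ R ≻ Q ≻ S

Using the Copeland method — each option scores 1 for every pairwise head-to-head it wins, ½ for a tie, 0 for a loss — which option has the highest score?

T: beats U and R; loses to Q, P, and S → score 2.
Q: beats T, U, and R; ties S; loses to P → score 3.5.
U: beats R; loses to T, Q, P, and S → score 1.
P: beats T, Q, U, and R; loses to S → score 4.
S: beats T, U, P, and R; ties Q → score 4.5.
R: loses to T, Q, U, P, and S → score 0.
S has the best pairwise record.

S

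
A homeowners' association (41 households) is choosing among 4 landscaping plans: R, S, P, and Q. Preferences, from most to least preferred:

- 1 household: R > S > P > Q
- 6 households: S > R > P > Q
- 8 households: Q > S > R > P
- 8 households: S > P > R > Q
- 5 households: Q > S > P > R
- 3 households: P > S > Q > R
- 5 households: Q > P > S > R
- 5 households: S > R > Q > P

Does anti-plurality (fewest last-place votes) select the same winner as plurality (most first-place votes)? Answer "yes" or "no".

yes

Anti-plurality — last-place votes: R 13, S 0, P 13, Q 15. Winner: S.
Plurality — first-place votes: R 1, S 19, P 3, Q 18. Winner: S.
The two methods agree.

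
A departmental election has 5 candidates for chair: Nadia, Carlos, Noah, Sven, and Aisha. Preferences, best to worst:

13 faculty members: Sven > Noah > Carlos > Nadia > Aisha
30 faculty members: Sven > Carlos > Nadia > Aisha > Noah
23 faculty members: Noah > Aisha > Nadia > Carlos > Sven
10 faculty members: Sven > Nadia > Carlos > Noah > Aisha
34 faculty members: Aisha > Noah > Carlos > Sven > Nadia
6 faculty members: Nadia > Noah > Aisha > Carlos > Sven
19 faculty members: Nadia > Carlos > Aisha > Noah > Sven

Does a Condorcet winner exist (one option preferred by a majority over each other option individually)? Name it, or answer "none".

none

Checking pairwise contests:
Carlos beats Nadia 77–58.
Noah beats Carlos 76–59.
Aisha beats Noah 83–52.
Carlos beats Sven 82–53.
Nadia beats Aisha 78–57.
Every option loses at least one head-to-head, so there is no Condorcet winner.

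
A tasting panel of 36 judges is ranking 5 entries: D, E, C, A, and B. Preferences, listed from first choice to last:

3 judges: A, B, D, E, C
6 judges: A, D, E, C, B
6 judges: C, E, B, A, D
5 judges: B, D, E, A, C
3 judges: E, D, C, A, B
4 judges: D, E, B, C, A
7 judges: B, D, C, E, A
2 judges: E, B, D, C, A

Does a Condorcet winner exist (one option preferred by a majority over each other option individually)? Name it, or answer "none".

none

Checking pairwise contests:
B beats D 23–13.
D beats E 25–11.
D beats C 30–6.
D beats A 21–15.
E beats B 21–15.
Every option loses at least one head-to-head, so there is no Condorcet winner.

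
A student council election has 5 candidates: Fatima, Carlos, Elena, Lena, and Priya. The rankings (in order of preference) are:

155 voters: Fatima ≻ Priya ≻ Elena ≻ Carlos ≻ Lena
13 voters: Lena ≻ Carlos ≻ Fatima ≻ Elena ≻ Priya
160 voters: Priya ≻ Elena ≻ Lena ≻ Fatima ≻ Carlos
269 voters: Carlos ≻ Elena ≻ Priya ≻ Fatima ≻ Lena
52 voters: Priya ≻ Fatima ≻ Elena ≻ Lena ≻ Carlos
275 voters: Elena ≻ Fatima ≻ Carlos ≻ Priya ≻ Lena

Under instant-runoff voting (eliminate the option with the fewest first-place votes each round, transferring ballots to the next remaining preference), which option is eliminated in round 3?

Elena

Round 1: Fatima 155, Carlos 269, Elena 275, Lena 13, Priya 212. Eliminate Lena.
Round 2: Fatima 155, Carlos 282, Elena 275, Priya 212. Eliminate Fatima.
Round 3: Carlos 282, Elena 275, Priya 367. Eliminate Elena.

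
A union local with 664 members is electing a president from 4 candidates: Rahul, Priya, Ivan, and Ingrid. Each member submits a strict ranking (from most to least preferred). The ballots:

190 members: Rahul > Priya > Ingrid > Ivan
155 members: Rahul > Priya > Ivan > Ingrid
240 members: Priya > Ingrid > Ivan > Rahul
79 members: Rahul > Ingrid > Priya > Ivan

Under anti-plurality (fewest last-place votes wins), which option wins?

Last-place votes: Rahul 240, Priya 0, Ivan 269, Ingrid 155.
Priya is ranked last by the fewest voters, so Priya wins.

Priya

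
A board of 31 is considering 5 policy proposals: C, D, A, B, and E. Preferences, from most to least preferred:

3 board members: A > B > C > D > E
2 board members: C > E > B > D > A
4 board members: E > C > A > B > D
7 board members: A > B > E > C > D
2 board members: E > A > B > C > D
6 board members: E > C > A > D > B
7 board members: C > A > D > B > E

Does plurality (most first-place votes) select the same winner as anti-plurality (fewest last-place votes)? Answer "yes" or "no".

Plurality — first-place votes: C 9, D 0, A 10, B 0, E 12. Winner: E.
Anti-plurality — last-place votes: C 0, D 13, A 2, B 6, E 10. Winner: C.
The two methods disagree.

no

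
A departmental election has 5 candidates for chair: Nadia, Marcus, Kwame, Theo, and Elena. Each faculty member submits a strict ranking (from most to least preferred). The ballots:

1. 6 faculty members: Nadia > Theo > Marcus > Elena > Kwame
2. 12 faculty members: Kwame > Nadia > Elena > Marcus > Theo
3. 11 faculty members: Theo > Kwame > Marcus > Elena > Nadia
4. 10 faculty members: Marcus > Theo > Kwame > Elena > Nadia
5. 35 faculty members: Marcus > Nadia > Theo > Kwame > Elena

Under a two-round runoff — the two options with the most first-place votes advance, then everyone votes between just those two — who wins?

Round 1 first-place votes: Nadia 6, Marcus 45, Kwame 12, Theo 11, Elena 0.
Marcus and Kwame advance.
Runoff: Marcus is preferred to Kwame by 51 voters; Kwame by 23.
Marcus wins the runoff.

Marcus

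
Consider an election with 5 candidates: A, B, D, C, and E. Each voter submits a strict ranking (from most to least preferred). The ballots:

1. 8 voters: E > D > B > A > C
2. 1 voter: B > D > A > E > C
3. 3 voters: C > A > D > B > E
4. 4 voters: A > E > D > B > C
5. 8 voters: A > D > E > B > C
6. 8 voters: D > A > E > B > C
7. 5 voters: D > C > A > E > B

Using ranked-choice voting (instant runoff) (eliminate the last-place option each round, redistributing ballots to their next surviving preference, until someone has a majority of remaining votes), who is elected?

Round 1: A 12, B 1, D 13, C 3, E 8. Eliminate B.
Round 2: A 12, D 14, C 3, E 8. Eliminate C.
Round 3: A 15, D 14, E 8. Eliminate E.
Round 4: A 15, D 22. D has a majority.

D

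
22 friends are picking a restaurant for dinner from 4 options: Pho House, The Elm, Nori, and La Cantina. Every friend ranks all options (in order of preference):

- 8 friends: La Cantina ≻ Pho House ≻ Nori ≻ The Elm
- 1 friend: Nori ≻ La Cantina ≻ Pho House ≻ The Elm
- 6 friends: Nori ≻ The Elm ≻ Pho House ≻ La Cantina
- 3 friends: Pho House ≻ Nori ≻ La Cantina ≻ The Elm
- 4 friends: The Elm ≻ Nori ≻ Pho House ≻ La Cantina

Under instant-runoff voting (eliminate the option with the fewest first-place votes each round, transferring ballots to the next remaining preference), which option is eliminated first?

Pho House

Round 1: Pho House 3, The Elm 4, Nori 7, La Cantina 8. Eliminate Pho House.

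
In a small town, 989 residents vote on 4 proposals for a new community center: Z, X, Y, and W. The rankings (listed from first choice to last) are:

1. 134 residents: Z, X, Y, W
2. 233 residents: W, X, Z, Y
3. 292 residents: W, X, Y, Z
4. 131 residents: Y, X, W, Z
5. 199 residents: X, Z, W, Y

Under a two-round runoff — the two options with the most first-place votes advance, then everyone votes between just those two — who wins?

Round 1 first-place votes: Z 134, X 199, Y 131, W 525.
W and X advance.
Runoff: W is preferred to X by 525 voters; X by 464.
W wins the runoff.

W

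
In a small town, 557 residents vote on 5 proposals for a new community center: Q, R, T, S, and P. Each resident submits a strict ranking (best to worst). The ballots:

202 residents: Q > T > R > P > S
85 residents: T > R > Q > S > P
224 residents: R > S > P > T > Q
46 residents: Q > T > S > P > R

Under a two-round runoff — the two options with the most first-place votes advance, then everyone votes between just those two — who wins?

Round 1 first-place votes: Q 248, R 224, T 85, S 0, P 0.
Q and R advance.
Runoff: Q is preferred to R by 248 voters; R by 309.
R wins the runoff.

R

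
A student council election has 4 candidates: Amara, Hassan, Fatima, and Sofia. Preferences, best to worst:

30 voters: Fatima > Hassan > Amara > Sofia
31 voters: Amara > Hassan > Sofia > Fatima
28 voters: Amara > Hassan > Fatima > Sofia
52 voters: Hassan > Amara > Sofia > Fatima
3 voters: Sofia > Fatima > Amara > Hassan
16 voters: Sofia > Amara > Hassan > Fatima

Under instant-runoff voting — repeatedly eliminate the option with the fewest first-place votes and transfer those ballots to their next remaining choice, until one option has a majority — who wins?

Hassan

Round 1: Amara 59, Hassan 52, Fatima 30, Sofia 19. Eliminate Sofia.
Round 2: Amara 75, Hassan 52, Fatima 33. Eliminate Fatima.
Round 3: Amara 78, Hassan 82. Hassan has a majority.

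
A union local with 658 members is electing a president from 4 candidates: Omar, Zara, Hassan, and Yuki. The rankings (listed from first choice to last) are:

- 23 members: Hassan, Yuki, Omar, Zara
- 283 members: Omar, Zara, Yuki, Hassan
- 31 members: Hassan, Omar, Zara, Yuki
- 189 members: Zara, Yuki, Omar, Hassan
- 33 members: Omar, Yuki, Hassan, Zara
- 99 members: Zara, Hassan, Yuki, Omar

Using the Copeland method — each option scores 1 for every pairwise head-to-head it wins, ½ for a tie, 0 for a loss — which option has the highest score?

Omar: beats Zara, Hassan, and Yuki → score 3.
Zara: beats Hassan and Yuki; loses to Omar → score 2.
Hassan: loses to Omar, Zara, and Yuki → score 0.
Yuki: beats Hassan; loses to Omar and Zara → score 1.
Omar has the best pairwise record.

Omar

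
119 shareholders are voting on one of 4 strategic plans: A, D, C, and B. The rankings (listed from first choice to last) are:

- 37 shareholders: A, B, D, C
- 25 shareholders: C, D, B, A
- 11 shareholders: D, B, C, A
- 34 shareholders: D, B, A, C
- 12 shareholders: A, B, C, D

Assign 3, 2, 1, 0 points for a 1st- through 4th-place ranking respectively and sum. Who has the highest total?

D

A: 37·3 + 25·0 + 11·0 + 34·1 + 12·3 = 181
D: 37·1 + 25·2 + 11·3 + 34·3 + 12·0 = 222
C: 37·0 + 25·3 + 11·1 + 34·0 + 12·1 = 98
B: 37·2 + 25·1 + 11·2 + 34·2 + 12·2 = 213
D has the highest Borda score (222).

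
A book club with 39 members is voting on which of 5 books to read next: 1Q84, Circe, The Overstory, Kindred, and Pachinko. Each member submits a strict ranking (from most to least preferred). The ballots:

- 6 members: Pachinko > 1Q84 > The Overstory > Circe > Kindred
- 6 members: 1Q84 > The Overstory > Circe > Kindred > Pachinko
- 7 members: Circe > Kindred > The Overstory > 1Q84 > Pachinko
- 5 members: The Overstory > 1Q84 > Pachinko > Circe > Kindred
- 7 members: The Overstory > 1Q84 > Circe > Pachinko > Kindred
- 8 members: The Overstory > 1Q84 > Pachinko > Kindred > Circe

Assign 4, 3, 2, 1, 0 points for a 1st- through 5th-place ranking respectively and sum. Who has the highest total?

1Q84: 6·3 + 6·4 + 7·1 + 5·3 + 7·3 + 8·3 = 109
Circe: 6·1 + 6·2 + 7·4 + 5·1 + 7·2 + 8·0 = 65
The Overstory: 6·2 + 6·3 + 7·2 + 5·4 + 7·4 + 8·4 = 124
Kindred: 6·0 + 6·1 + 7·3 + 5·0 + 7·0 + 8·1 = 35
Pachinko: 6·4 + 6·0 + 7·0 + 5·2 + 7·1 + 8·2 = 57
The Overstory has the highest Borda score (124).

The Overstory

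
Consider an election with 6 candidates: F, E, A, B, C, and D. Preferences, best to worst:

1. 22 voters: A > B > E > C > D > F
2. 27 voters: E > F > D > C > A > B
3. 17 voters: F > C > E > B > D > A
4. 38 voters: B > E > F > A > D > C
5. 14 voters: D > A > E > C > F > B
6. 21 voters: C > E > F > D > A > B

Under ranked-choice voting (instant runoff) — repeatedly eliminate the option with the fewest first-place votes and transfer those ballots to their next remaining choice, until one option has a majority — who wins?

Round 1: F 17, E 27, A 22, B 38, C 21, D 14. Eliminate D.
Round 2: F 17, E 27, A 36, B 38, C 21. Eliminate F.
Round 3: E 27, A 36, B 38, C 38. Eliminate E.
Round 4: A 36, B 38, C 65. Eliminate A.
Round 5: B 60, C 79. C has a majority.

C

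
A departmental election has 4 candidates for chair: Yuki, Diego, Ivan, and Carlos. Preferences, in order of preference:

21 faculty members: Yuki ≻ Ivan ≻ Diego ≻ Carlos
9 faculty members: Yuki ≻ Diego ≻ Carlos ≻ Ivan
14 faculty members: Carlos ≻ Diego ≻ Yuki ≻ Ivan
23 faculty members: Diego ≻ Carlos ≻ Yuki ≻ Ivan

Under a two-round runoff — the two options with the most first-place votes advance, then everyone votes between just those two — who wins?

Round 1 first-place votes: Yuki 30, Diego 23, Ivan 0, Carlos 14.
Yuki and Diego advance.
Runoff: Yuki is preferred to Diego by 30 voters; Diego by 37.
Diego wins the runoff.

Diego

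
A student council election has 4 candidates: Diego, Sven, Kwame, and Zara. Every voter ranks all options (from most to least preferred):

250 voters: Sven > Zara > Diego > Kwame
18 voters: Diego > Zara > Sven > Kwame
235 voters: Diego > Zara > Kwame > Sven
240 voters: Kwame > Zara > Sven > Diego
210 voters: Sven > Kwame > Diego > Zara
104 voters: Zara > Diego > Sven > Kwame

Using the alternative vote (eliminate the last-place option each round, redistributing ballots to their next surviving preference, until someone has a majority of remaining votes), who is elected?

Round 1: Diego 253, Sven 460, Kwame 240, Zara 104. Eliminate Zara.
Round 2: Diego 357, Sven 460, Kwame 240. Eliminate Kwame.
Round 3: Diego 357, Sven 700. Sven has a majority.

Sven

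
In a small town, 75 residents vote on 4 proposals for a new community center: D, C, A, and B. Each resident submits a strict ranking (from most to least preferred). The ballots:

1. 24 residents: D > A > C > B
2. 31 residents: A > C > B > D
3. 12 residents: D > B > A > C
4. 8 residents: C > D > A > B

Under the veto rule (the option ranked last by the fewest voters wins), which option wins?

A

Last-place votes: D 31, C 12, A 0, B 32.
A is ranked last by the fewest voters, so A wins.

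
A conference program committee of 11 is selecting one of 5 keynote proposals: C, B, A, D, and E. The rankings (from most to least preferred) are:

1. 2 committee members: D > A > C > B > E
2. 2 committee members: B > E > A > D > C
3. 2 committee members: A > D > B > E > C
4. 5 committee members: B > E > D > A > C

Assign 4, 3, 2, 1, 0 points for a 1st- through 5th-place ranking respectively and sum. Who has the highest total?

C: 2·2 + 2·0 + 2·0 + 5·0 = 4
B: 2·1 + 2·4 + 2·2 + 5·4 = 34
A: 2·3 + 2·2 + 2·4 + 5·1 = 23
D: 2·4 + 2·1 + 2·3 + 5·2 = 26
E: 2·0 + 2·3 + 2·1 + 5·3 = 23
B has the highest Borda score (34).

B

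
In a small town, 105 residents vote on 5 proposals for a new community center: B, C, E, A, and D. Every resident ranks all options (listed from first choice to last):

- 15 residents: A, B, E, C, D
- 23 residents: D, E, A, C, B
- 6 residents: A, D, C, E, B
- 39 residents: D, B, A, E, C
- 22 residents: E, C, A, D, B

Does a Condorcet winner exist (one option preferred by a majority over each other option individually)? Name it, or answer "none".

D

D vs B: 90–15 for D.
D vs C: 68–37 for D.
D vs E: 68–37 for D.
D vs A: 62–43 for D.
D beats every other option head-to-head.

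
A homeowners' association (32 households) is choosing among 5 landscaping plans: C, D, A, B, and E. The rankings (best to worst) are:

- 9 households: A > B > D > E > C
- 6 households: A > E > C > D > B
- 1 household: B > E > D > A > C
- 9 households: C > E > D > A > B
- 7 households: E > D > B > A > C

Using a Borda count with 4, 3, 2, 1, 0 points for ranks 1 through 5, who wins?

C: 9·0 + 6·2 + 1·0 + 9·4 + 7·0 = 48
D: 9·2 + 6·1 + 1·2 + 9·2 + 7·3 = 65
A: 9·4 + 6·4 + 1·1 + 9·1 + 7·1 = 77
B: 9·3 + 6·0 + 1·4 + 9·0 + 7·2 = 45
E: 9·1 + 6·3 + 1·3 + 9·3 + 7·4 = 85
E has the highest Borda score (85).

E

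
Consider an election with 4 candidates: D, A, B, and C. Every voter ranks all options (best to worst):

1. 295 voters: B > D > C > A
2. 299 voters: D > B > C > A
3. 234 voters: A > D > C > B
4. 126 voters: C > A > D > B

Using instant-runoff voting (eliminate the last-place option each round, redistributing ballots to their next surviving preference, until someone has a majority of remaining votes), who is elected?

Round 1: D 299, A 234, B 295, C 126. Eliminate C.
Round 2: D 299, A 360, B 295. Eliminate B.
Round 3: D 594, A 360. D has a majority.

D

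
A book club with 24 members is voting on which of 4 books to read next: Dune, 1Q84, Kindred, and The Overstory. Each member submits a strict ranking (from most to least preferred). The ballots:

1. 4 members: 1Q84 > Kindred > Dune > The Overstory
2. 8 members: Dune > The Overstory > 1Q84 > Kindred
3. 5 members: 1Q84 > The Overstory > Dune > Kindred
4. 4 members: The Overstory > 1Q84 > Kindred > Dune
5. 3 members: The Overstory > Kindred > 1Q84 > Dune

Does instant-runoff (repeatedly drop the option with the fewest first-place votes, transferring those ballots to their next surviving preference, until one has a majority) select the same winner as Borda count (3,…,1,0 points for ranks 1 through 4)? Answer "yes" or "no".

no

Instant-runoff — R1 Dune 8, 1Q84 9, Kindred 0, The Overstory 7 (Kindred out); R2 Dune 8, 1Q84 9, The Overstory 7 (The Overstory out); R3 Dune 8, 1Q84 16 (1Q84 winner). Winner: 1Q84.
Borda — scores: Dune 33, 1Q84 46, Kindred 18, The Overstory 47. Winner: The Overstory.
The two methods disagree.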